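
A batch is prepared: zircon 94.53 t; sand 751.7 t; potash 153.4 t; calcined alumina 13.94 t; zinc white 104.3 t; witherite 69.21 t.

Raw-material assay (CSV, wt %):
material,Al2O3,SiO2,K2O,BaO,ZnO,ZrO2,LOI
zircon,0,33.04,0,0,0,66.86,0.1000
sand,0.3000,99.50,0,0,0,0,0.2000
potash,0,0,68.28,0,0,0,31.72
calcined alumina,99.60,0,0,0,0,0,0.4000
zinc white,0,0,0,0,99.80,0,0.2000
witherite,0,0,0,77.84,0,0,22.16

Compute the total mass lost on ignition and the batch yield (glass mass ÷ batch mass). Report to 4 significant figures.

LOI loss = 65.86 t; glass = 1121 t; yield = 94.45%

Full float precision is kept end to end. The intermediate values are printed with 4-significant-digit rounding as written; exactly one rounding lands on every reported figure. Derived quantities, including yield, the totals, the six compositions, net glass mass, ignition loss, are recomputed starting from the weights on 1121 t of glass at exact precision as written in the question or the answer.
Material-by-material LOI:
  zircon: 94.53 × 0.001000 = 0.09453 t
  sand: 751.7 × 0.002000 = 1.503 t
  potash: 153.4 × 0.3172 = 48.66 t
  calcined alumina: 13.94 × 0.004000 = 0.05576 t
  zinc white: 104.3 × 0.002000 = 0.2086 t
  witherite: 69.21 × 0.2216 = 15.34 t
Total LOI = 65.86 t
Glass = batch − LOI = 1187 − 65.86 = 1121 t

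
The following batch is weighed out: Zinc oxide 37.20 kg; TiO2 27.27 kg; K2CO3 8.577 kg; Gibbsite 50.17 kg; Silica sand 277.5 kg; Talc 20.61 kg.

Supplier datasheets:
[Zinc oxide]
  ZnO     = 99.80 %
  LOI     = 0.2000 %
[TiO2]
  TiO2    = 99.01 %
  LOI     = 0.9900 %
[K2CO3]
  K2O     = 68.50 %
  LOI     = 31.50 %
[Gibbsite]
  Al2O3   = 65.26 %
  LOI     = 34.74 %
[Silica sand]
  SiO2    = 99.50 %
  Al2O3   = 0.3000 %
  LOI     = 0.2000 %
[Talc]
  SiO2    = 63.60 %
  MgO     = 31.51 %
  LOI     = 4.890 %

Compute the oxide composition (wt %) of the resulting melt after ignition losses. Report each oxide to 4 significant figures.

Glass mass = 399.3 kg (batch 421.3 − LOI 22.04).
Composition: ZnO 9.298%, SiO2 72.43%, K2O 1.471%, MgO 1.626%, TiO2 6.762%, Al2O3 8.408%

In-progress results are printed (rounded to four significant figures) in the working — the working math maintains full precision at all times — each reported figure is rounded a single time. The derived quantities are recomputed from the batch weights on 399.3 kg of glass at full float precision (the six compositions, the yield, LOI, totals, glass mass) as written in the problem or the answer.
Mass of each oxide from the mix:
  ZnO: 37.20·0.9980 = 37.13 kg
  SiO2: 277.5·0.9950 + 20.61·0.6360 = 289.2 kg
  K2O: 8.577·0.6850 = 5.875 kg
  MgO: 20.61·0.3151 = 6.494 kg
  TiO2: 27.27·0.9901 = 27.00 kg
  Al2O3: 50.17·0.6526 + 277.5·0.003000 = 33.57 kg
LOI: 37.20·0.002000 + 27.27·0.009900 + 8.577·0.3150 + 50.17·0.3474 + 277.5·0.002000 + 20.61·0.04890 = 22.04 kg
Glass mass = batch − LOI = 421.3 − 22.04 = 399.3 kg (= Σ oxide masses)
each oxide over glass, ×100, is wt %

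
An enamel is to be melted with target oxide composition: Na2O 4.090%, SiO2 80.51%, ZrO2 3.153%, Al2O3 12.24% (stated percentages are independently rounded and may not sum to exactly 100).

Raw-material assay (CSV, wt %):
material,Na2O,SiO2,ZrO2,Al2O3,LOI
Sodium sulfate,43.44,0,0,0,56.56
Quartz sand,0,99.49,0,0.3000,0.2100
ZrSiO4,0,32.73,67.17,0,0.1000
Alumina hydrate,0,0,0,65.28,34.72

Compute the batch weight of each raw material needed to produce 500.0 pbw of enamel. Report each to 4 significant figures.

Batch per 500.0 pbw enamel:
  Sodium sulfate: 47.08 pbw
  Quartz sand: 396.9 pbw
  ZrSiO4: 23.47 pbw
  Alumina hydrate: 91.93 pbw
Total batch = 559.4 pbw; LOI loss = 59.40 pbw; yield = 89.38%

In-progress results are printed with 4-significant-figure rounding on the page — the working math holds exact precision at every stage. Each reported value receives exactly one rounding. The derived quantities (the totals, LOI, the four compositions, glass mass, yield) are carried from the weighed amounts per 500.0 pbw of glass at exact precision, precisely as stated by either problem or answer.
Target oxide masses per 500.0 pbw enamel:
  Na2O: 4.090% × 500.0 = 20.45 pbw
  SiO2: 80.51% × 500.0 = 402.6 pbw
  ZrO2: 3.153% × 500.0 = 15.76 pbw
  Al2O3: 12.24% × 500.0 = 61.20 pbw
Mass-balance tally per oxide from the weights as reported, against the basis in use (oxide sums agree with the targets modulo rounding of the values):
  Na2O: 47.08·0.4344 = 20.45 pbw (target 20.45 pbw)
  SiO2: 396.9·0.9949 + 23.47·0.3273 = 402.6 pbw (target 402.6 pbw)
  ZrO2: 23.47·0.6717 = 15.76 pbw (target 15.76 pbw)
  Al2O3: 396.9·0.003000 + 91.93·0.6528 = 61.20 pbw (target 61.20 pbw)
Glass-mass bookkeeping: batch Σ − ignition loss = 500.0 pbw (the Σ of target masses is 500.0 pbw; basis as stated: 500.0 pbw — rounding explains the deltas).
Adding the batch up: Σ batch = 559.4 pbw; the LOI term Σ batch·LOI equals 59.40 pbw; yield: glass divided by total = 89.38%.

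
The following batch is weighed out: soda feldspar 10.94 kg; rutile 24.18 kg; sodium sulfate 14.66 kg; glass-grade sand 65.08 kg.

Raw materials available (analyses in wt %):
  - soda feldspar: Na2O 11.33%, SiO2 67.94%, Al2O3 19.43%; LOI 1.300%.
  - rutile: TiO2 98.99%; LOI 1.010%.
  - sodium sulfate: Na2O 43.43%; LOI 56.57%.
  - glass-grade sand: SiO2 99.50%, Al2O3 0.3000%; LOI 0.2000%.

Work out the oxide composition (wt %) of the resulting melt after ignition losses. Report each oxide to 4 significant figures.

Glass mass = 106.1 kg (batch 114.9 − LOI 8.810).
Composition: Na2O 7.172%, TiO2 22.57%, SiO2 68.07%, Al2O3 2.188%

Mid-chain values are printed, rounded to 4 significant digits, when written out — the whole derivation runs at full float precision through the solve; a single rounding completes every reported value; all derived quantities (yield, ignition loss, net glass mass, the totals, the four compositions) are recomputed in full precision from the weighed amounts per 106.1 kg of glass, precisely as stated by the problem or the answer.
What the batch supplies per oxide:
  Na2O: 10.94·0.1133 + 14.66·0.4343 = 7.606 kg
  TiO2: 24.18·0.9899 = 23.94 kg
  SiO2: 10.94·0.6794 + 65.08·0.9950 = 72.19 kg
  Al2O3: 10.94·0.1943 + 65.08·0.003000 = 2.321 kg
LOI: 10.94·0.01300 + 24.18·0.01010 + 14.66·0.5657 + 65.08·0.002000 = 8.810 kg
Resulting glass, batch − LOI: 114.9 − 8.810 = 106.1 kg (the oxide masses sum to this)
oxide / glass × 100 gives the wt %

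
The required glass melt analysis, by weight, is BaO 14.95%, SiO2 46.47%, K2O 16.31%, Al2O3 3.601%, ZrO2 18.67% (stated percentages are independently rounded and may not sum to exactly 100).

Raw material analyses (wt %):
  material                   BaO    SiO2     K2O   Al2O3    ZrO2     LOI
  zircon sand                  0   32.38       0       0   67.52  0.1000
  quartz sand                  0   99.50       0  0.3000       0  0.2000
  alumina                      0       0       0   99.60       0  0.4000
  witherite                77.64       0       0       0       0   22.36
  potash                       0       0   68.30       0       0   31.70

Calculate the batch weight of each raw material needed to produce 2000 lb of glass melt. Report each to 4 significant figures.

Full float precision is carried end to end; intermediates are displayed rounded to 4 significant figures as written; every reported value is rounded exactly once — all derived quantities, which include five oxide percentages, LOI, net glass mass, the totals, the yield, are re-derived at full precision, exactly as shown in question or answer, starting from the weights for 2000 lb of glass.
Target oxide masses per 2000 lb glass melt:
  BaO: 14.95% × 2000 = 299.0 lb
  SiO2: 46.47% × 2000 = 929.4 lb
  K2O: 16.31% × 2000 = 326.2 lb
  Al2O3: 3.601% × 2000 = 72.02 lb
  ZrO2: 18.67% × 2000 = 373.4 lb
A balance pass over the oxides, working from each reported weight, for the quoted basis mass (every target is met by its sum modulo rounding of the values):
  BaO: 385.1·0.7764 = 299.0 lb (target 299.0 lb)
  SiO2: 553.0·0.3238 + 754.1·0.9950 = 929.4 lb (target 929.4 lb)
  K2O: 477.6·0.6830 = 326.2 lb (target 326.2 lb)
  Al2O3: 754.1·0.003000 + 70.04·0.9960 = 72.02 lb (target 72.02 lb)
  ZrO2: 553.0·0.6752 = 373.4 lb (target 373.4 lb)
Auditing the glass mass value: Σ batch − LOI loss = 2000 lb (per-oxide target masses sum to 2000 lb; stated basis 2000 lb — any gap is answer rounding).
Batch grand total — Σ batch = 2240 lb; Σ batch·LOI gives LOI loss = 239.8 lb; yield = glass ÷ total batch = 89.29%.

Batch per 2000 lb glass melt:
  zircon sand: 553.0 lb
  quartz sand: 754.1 lb
  alumina: 70.04 lb
  witherite: 385.1 lb
  potash: 477.6 lb
Total batch = 2240 lb; LOI loss = 239.8 lb; yield = 89.29%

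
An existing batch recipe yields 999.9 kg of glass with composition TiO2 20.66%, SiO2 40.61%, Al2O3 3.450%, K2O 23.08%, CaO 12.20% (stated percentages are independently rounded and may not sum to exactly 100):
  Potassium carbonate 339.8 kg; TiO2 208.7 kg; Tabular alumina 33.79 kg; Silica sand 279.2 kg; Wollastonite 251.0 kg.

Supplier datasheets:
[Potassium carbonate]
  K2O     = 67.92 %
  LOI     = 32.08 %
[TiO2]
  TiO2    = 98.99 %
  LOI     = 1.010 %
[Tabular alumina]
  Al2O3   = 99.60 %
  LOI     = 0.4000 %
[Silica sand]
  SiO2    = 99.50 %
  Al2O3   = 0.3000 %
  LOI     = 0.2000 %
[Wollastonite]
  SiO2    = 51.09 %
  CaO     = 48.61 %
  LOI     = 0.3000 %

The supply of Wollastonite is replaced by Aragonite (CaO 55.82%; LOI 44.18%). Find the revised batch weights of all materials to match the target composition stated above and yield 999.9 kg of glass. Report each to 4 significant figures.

In-progress results are printed rounded off to 4 significant digits between the steps. Each numeric step maintains exact precision at all times; each reported number receives exactly one rounding — the derived quantities (glass mass, yield, totals, five oxide percentages, ignition loss) are carried using the weight values for 999.9 kg of glass in full float precision, as set out in the problem or the answer.
Target masses of each oxide per 999.9 kg glass:
  TiO2: 20.66% × 999.9 = 206.6 kg
  SiO2: 40.61% × 999.9 = 406.1 kg
  Al2O3: 3.450% × 999.9 = 34.50 kg
  K2O: 23.08% × 999.9 = 230.8 kg
  CaO: 12.20% × 999.9 = 122.0 kg
Sums-versus-targets review on the weights just shown, against the basis in use (sum by sum, the targets are met inside rounding margins):
  TiO2: 208.7·0.9899 = 206.6 kg (target 206.6 kg)
  SiO2: 408.1·0.9950 = 406.1 kg (target 406.1 kg)
  Al2O3: 33.41·0.9960 + 408.1·0.003000 = 34.50 kg (target 34.50 kg)
  K2O: 339.8·0.6792 = 230.8 kg (target 230.8 kg)
  CaO: 218.5·0.5582 = 122.0 kg (target 122.0 kg)
Glass-mass sanity pass: total batch − LOI = 999.9 kg (the targets, summed, come to 999.9 kg; with the basis standing at 999.9 kg — a pure rounding effect).
Summing the batch: Σ batch = 1209 kg; the LOI term Σ batch·LOI equals 208.6 kg; yield: glass divided by total = 82.74%.

Revised batch per 999.9 kg glass:
  Potassium carbonate: 339.8 kg
  TiO2: 208.7 kg
  Tabular alumina: 33.41 kg
  Silica sand: 408.1 kg
  Aragonite: 218.5 kg
Total batch = 1209 kg; LOI loss = 208.6 kg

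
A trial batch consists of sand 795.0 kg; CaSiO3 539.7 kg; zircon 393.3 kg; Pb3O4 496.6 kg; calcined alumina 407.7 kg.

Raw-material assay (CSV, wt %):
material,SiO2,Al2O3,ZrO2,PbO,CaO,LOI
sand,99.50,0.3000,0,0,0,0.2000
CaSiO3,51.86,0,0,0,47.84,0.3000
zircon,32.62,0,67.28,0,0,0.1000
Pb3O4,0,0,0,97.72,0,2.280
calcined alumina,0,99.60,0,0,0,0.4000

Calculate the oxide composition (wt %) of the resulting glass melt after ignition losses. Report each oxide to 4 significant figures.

Intermediates are shown rounded to 4 significant digits when written out; every computation keeps full float precision all the way through — each reported number carries a single rounding — all derived quantities (glass mass, totals, the five compositions, the yield, ignition loss) are carried at full precision from the weighed amounts at 2616 kg of glass as set out in problem or answer.
Delivered oxide masses:
  SiO2: 795.0·0.9950 + 539.7·0.5186 + 393.3·0.3262 = 1199 kg
  Al2O3: 795.0·0.003000 + 407.7·0.9960 = 408.5 kg
  ZrO2: 393.3·0.6728 = 264.6 kg
  PbO: 496.6·0.9772 = 485.3 kg
  CaO: 539.7·0.4784 = 258.2 kg
LOI: 795.0·0.002000 + 539.7·0.003000 + 393.3·0.001000 + 496.6·0.02280 + 407.7·0.004000 = 16.56 kg
Net of LOI, the glass mass = 2632 − 16.56 = 2616 kg (matching Σ of the oxides)
wt % = 100 × oxide mass / glass mass

Glass mass = 2616 kg (batch 2632 − LOI 16.56).
Composition: SiO2 45.85%, Al2O3 15.62%, ZrO2 10.12%, PbO 18.55%, CaO 9.871%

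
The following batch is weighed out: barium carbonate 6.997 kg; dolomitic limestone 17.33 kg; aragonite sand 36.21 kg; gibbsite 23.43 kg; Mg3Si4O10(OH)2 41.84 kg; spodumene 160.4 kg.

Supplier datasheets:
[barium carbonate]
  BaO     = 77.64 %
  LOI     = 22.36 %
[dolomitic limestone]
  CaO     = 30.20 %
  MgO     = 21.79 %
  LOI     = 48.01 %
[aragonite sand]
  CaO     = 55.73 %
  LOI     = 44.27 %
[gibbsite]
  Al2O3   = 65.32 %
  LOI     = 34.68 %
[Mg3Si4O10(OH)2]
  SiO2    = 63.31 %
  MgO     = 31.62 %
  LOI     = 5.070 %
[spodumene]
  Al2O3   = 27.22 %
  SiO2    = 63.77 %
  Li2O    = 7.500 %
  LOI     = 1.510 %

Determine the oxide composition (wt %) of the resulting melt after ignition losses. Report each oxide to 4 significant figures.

Glass mass = 247.6 kg (batch 286.2 − LOI 38.58).
Composition: Al2O3 23.81%, CaO 10.26%, SiO2 52.00%, Li2O 4.858%, MgO 6.868%, BaO 2.194%

Every computation runs at exact precision from first step to last; working values are displayed rounded to 4 significant figures within the worked lines. Exactly one rounding lands on each reported value. All derived quantities (the totals, ignition loss, the six compositions, the yield, glass mass) are recomputed starting from the weights on 247.6 kg of glass at exact precision, as written in the problem or answer text.
Mass of each oxide from the mix:
  Al2O3: 23.43·0.6532 + 160.4·0.2722 = 58.97 kg
  CaO: 17.33·0.3020 + 36.21·0.5573 = 25.41 kg
  SiO2: 41.84·0.6331 + 160.4·0.6377 = 128.8 kg
  Li2O: 160.4·0.07500 = 12.03 kg
  MgO: 17.33·0.2179 + 41.84·0.3162 = 17.01 kg
  BaO: 6.997·0.7764 = 5.432 kg
LOI: 6.997·0.2236 + 17.33·0.4801 + 36.21·0.4427 + 23.43·0.3468 + 41.84·0.05070 + 160.4·0.01510 = 38.58 kg
Resulting glass, batch − LOI: 286.2 − 38.58 = 247.6 kg (equal to the oxide-mass sum)
wt %: oxide over glass, times 100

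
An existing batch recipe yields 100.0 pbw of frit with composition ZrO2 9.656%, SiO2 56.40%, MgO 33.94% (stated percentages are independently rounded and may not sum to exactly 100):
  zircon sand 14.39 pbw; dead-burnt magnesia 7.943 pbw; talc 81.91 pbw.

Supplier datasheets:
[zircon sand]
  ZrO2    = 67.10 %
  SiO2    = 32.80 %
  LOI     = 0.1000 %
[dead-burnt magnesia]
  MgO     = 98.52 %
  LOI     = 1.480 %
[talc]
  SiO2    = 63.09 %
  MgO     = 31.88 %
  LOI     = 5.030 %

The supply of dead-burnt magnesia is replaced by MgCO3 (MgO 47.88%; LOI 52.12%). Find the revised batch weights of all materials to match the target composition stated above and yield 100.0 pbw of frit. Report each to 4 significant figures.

Full precision is maintained in all steps — values along the way are shown rounded off to 4 significant digits across the worked steps — every reported value takes a single rounding; all derived quantities, including totals, the yield, net glass mass, ignition loss, the three compositions, are recomputed from the batch weights on 100.0 pbw of glass at exact precision, as they appear in problem or answer.
Oxide-by-oxide targets in 100.0 pbw frit:
  ZrO2: 9.656% × 100.0 = 9.656 pbw
  SiO2: 56.40% × 100.0 = 56.40 pbw
  MgO: 33.94% × 100.0 = 33.94 pbw
Sums-versus-targets review using the reported weights, relative to the basis at hand (each sum matches its target mass modulo rounding of the values):
  ZrO2: 14.39·0.6710 = 9.656 pbw (target 9.656 pbw)
  SiO2: 14.39·0.3280 + 81.91·0.6309 = 56.40 pbw (target 56.40 pbw)
  MgO: 16.34·0.4788 + 81.91·0.3188 = 33.94 pbw (target 33.94 pbw)
Glass mass check: total charge less LOI = 99.99 pbw (oxide target masses add up to 100.0 pbw; basis as stated: 100.0 pbw — differing by rounding only).
Batch total: Σ batch = 112.6 pbw; the LOI term Σ batch·LOI equals 12.65 pbw; glass ÷ batch gives a yield of 88.77%.

Revised batch per 100.0 pbw frit:
  zircon sand: 14.39 pbw
  MgCO3: 16.34 pbw
  talc: 81.91 pbw
Total batch = 112.6 pbw; LOI loss = 12.65 pbw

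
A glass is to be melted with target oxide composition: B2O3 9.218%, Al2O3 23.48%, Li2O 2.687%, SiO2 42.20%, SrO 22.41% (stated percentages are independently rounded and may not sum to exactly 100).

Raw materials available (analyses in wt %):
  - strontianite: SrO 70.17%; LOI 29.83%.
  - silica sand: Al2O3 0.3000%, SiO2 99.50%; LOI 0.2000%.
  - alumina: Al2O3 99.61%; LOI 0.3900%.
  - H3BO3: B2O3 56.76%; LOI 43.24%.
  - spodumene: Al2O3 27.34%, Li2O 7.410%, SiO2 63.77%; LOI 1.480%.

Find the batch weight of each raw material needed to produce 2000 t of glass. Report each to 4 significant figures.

Batch per 2000 t glass:
  strontianite: 638.7 t
  silica sand: 383.4 t
  alumina: 271.2 t
  H3BO3: 324.8 t
  spodumene: 725.2 t
Total batch = 2343 t; LOI loss = 343.5 t; yield = 85.34%

Mid-chain values are printed (rounded to 4 significant digits) when written out — each numeric step runs at full precision at each step; each reported figure sees exactly one rounding — the derived quantities, including yield, net glass mass, totals, the five compositions, ignition loss, are carried from the batch weights at 2000 t of glass in full float precision as quoted within the problem or answer text.
Oxide mass targets, per 2000 t glass:
  B2O3: 9.218% × 2000 = 184.4 t
  Al2O3: 23.48% × 2000 = 469.6 t
  Li2O: 2.687% × 2000 = 53.74 t
  SiO2: 42.20% × 2000 = 844.0 t
  SrO: 22.41% × 2000 = 448.2 t
Oxide-by-oxide audit applying the batch weights above, under the basis named above (each sum matches its target mass exact up to rounding of places):
  B2O3: 324.8·0.5676 = 184.4 t (target 184.4 t)
  Al2O3: 383.4·0.003000 + 271.2·0.9961 + 725.2·0.2734 = 469.6 t (target 469.6 t)
  Li2O: 725.2·0.07410 = 53.74 t (target 53.74 t)
  SiO2: 383.4·0.9950 + 725.2·0.6377 = 843.9 t (target 844.0 t)
  SrO: 638.7·0.7017 = 448.2 t (target 448.2 t)
Glass-mass sanity pass: total charge less LOI = 2000 t (summing oxide targets gives 2000 t; basis as stated: 2000 t — deltas are rounding alone).
Batch total: Σ batch = 2343 t; the LOI term Σ batch·LOI equals 343.5 t; as yield: glass ÷ batch → 85.34%.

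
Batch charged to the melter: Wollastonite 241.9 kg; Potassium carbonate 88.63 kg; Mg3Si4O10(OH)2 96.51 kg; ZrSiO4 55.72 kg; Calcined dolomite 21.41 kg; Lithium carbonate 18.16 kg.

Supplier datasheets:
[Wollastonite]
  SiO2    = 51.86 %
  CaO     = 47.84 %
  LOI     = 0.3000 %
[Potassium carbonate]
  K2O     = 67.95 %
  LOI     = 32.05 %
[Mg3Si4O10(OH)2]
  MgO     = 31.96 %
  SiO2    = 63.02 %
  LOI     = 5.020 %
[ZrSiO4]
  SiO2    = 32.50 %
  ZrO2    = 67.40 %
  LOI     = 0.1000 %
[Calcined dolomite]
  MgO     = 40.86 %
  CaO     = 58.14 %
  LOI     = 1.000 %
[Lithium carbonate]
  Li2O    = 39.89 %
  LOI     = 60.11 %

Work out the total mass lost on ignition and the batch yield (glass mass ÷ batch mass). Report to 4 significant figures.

LOI loss = 45.16 kg; glass = 477.2 kg; yield = 91.35%

Every computation keeps full float precision at each step; the intermediate values are printed, with 4-significant-digit rounding, when written out; each reported number is rounded just once — derived quantities are carried at exact precision (ignition loss, the yield, glass mass, totals, the six compositions) from the batch weights on 477.2 kg of glass exactly as printed in either problem or answer.
Loss on ignition, line by line:
  Wollastonite: 241.9 × 0.003000 = 0.7257 kg
  Potassium carbonate: 88.63 × 0.3205 = 28.41 kg
  Mg3Si4O10(OH)2: 96.51 × 0.05020 = 4.845 kg
  ZrSiO4: 55.72 × 0.001000 = 0.05572 kg
  Calcined dolomite: 21.41 × 0.01000 = 0.2141 kg
  Lithium carbonate: 18.16 × 0.6011 = 10.92 kg
Total LOI = 45.16 kg
Glass = batch − LOI = 522.3 − 45.16 = 477.2 kg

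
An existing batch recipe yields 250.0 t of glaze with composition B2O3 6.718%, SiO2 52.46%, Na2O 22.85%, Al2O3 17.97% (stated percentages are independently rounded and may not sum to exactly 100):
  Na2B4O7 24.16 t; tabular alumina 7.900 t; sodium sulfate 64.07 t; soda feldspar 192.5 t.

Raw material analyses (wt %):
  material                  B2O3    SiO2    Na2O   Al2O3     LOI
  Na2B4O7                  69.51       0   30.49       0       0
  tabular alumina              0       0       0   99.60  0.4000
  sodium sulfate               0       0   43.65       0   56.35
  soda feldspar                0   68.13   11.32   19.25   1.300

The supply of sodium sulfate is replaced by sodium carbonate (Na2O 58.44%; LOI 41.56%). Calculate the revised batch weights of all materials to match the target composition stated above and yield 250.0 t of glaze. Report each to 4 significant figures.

Revised batch per 250.0 t glaze:
  Na2B4O7: 24.16 t
  tabular alumina: 7.900 t
  sodium carbonate: 47.86 t
  soda feldspar: 192.5 t
Total batch = 272.4 t; LOI loss = 22.42 t

All internal work runs at full precision from first step to last. Values along the way are shown rounded to four significant digits in the working. Each reported number receives exactly one rounding — derived quantities are carried starting from the weights per 250.0 t of glass in full precision (LOI, the four compositions, totals, glass mass, the yield) as given in the problem or answer text.
Oxide-by-oxide targets in 250.0 t glaze:
  B2O3: 6.718% × 250.0 = 16.80 t
  SiO2: 52.46% × 250.0 = 131.2 t
  Na2O: 22.85% × 250.0 = 57.12 t
  Al2O3: 17.97% × 250.0 = 44.92 t
A balance pass over the oxides, from the weights as reported, per the basis as stated (delivered sums recover each target modulo rounding of the values):
  B2O3: 24.16·0.6951 = 16.79 t (target 16.80 t)
  SiO2: 192.5·0.6813 = 131.2 t (target 131.2 t)
  Na2O: 24.16·0.3049 + 47.86·0.5844 + 192.5·0.1132 = 57.13 t (target 57.12 t)
  Al2O3: 7.900·0.9960 + 192.5·0.1925 = 44.92 t (target 44.92 t)
Glass-mass bookkeeping: total charge less LOI = 250.0 t (targets for the oxides total 250.0 t; versus the stated basis of 250.0 t — gaps are rounding artifacts).
Summing the batch: Σ batch = 272.4 t; ignition loss, Σ(batch × LOI) = 22.42 t; as yield: glass ÷ batch → 91.77%.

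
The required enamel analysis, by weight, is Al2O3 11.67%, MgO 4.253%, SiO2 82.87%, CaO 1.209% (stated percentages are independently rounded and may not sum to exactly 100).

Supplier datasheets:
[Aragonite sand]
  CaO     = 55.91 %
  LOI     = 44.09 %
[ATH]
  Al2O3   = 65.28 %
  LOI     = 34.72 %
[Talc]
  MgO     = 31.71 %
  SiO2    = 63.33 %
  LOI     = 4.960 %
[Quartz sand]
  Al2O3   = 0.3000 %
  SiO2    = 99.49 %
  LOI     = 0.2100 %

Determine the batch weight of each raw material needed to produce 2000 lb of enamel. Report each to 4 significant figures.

Batch per 2000 lb enamel:
  Aragonite sand: 43.25 lb
  ATH: 350.7 lb
  Talc: 268.2 lb
  Quartz sand: 1495 lb
Total batch = 2157 lb; LOI loss = 157.3 lb; yield = 92.71%

Each numeric step keeps full float precision at every stage; intermediates are shown, rounded to four significant figures, as written — exactly one rounding is applied to every reported value; all derived quantities are recomputed in full float precision (ignition loss, yield, totals, glass mass, four oxide percentages) using the weight values per 2000 lb of glass, as written in question or answer.
The oxide mass targets at 2000 lb enamel:
  Al2O3: 11.67% × 2000 = 233.4 lb
  MgO: 4.253% × 2000 = 85.06 lb
  SiO2: 82.87% × 2000 = 1657 lb
  CaO: 1.209% × 2000 = 24.18 lb
A balance pass over the oxides, from the weights as reported, on the stated basis (each sum matches its target mass given rounding of the digits):
  Al2O3: 350.7·0.6528 + 1495·0.003000 = 233.4 lb (target 233.4 lb)
  MgO: 268.2·0.3171 = 85.05 lb (target 85.06 lb)
  SiO2: 268.2·0.6333 + 1495·0.9949 = 1657 lb (target 1657 lb)
  CaO: 43.25·0.5591 = 24.18 lb (target 24.18 lb)
Glass-mass bookkeeping: batch Σ − ignition loss = 2000 lb (the Σ of target masses is 2000 lb; basis as stated: 2000 lb — a pure rounding effect).
Adding the batch up: Σ batch = 2157 lb; loss to ignition Σ batch·LOI = 157.3 lb; as yield: glass ÷ batch → 92.71%.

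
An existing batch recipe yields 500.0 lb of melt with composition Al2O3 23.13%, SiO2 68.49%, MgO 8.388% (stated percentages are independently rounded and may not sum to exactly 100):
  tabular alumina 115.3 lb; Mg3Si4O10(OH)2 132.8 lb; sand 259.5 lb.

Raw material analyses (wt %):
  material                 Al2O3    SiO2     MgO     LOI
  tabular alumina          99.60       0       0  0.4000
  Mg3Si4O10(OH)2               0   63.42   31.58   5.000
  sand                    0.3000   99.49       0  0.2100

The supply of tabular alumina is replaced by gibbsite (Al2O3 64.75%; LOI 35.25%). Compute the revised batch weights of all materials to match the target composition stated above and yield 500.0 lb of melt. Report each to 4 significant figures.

The intermediate values are rounded to 4 significant digits when displayed. Each numeric step keeps full precision all the way through; every reported number receives exactly one rounding; all derived quantities (the totals, the yield, glass mass, three oxide percentages, LOI) are rebuilt at full precision using the weight values at 500.0 lb of glass, as given in either problem or answer.
Per-oxide target masses for 500.0 lb melt:
  Al2O3: 23.13% × 500.0 = 115.6 lb
  SiO2: 68.49% × 500.0 = 342.4 lb
  MgO: 8.388% × 500.0 = 41.94 lb
Balance tally, oxide-wise, working from each reported weight, relative to the basis at hand (sum by sum, the targets are met exact up to rounding of places):
  Al2O3: 177.4·0.6475 + 259.5·0.003000 = 115.6 lb (target 115.6 lb)
  SiO2: 132.8·0.6342 + 259.5·0.9949 = 342.4 lb (target 342.4 lb)
  MgO: 132.8·0.3158 = 41.94 lb (target 41.94 lb)
Auditing the glass mass value: total batch − LOI = 500.0 lb (summing oxide targets gives 500.0 lb; basis as stated: 500.0 lb — rounding explains the deltas).
Total batch = Σ batch = 569.7 lb; LOI loss = Σ batch·LOI = 69.72 lb; yield: glass divided by total = 87.76%.

Revised batch per 500.0 lb melt:
  gibbsite: 177.4 lb
  Mg3Si4O10(OH)2: 132.8 lb
  sand: 259.5 lb
Total batch = 569.7 lb; LOI loss = 69.72 lb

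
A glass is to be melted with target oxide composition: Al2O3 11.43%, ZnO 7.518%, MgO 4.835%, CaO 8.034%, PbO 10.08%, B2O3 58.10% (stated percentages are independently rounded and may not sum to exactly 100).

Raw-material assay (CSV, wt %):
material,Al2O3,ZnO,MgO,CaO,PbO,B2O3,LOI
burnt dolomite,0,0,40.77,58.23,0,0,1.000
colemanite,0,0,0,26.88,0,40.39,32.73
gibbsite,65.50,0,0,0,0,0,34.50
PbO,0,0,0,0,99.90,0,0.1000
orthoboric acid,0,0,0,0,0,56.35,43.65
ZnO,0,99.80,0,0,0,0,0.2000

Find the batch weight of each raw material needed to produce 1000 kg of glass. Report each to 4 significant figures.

Batch per 1000 kg glass:
  burnt dolomite: 118.6 kg
  colemanite: 41.98 kg
  gibbsite: 174.5 kg
  PbO: 100.9 kg
  orthoboric acid: 1001 kg
  ZnO: 75.33 kg
Total batch = 1512 kg; LOI loss = 512.3 kg; yield = 66.12%

Values along the way are displayed rounded to 4 significant digits alongside each step — every computation maintains exact precision end to end; each reported figure is rounded just once. Derived quantities (net glass mass, LOI, yield, totals, the six compositions) are computed at exact precision using the weight values at 1000 kg of glass, as written in the problem or answer text.
Target masses of each oxide per 1000 kg glass:
  Al2O3: 11.43% × 1000 = 114.3 kg
  ZnO: 7.518% × 1000 = 75.18 kg
  MgO: 4.835% × 1000 = 48.35 kg
  CaO: 8.034% × 1000 = 80.34 kg
  PbO: 10.08% × 1000 = 100.8 kg
  B2O3: 58.10% × 1000 = 581.0 kg
Sums-versus-targets review applying the batch weights above, under the basis named above (delivered sums recover each target exact up to rounding of places):
  Al2O3: 174.5·0.6550 = 114.3 kg (target 114.3 kg)
  ZnO: 75.33·0.9980 = 75.18 kg (target 75.18 kg)
  MgO: 118.6·0.4077 = 48.35 kg (target 48.35 kg)
  CaO: 118.6·0.5823 + 41.98·0.2688 = 80.35 kg (target 80.34 kg)
  PbO: 100.9·0.9990 = 100.8 kg (target 100.8 kg)
  B2O3: 41.98·0.4039 + 1001·0.5635 = 581.0 kg (target 581.0 kg)
The glass-mass cross-check: total batch − LOI = 1000 kg (per-oxide target masses sum to 1000 kg; versus the stated basis of 1000 kg — a pure rounding effect).
Total batch = Σ batch = 1512 kg; LOI loss = Σ batch·LOI = 512.3 kg; glass ÷ batch gives a yield of 66.12%.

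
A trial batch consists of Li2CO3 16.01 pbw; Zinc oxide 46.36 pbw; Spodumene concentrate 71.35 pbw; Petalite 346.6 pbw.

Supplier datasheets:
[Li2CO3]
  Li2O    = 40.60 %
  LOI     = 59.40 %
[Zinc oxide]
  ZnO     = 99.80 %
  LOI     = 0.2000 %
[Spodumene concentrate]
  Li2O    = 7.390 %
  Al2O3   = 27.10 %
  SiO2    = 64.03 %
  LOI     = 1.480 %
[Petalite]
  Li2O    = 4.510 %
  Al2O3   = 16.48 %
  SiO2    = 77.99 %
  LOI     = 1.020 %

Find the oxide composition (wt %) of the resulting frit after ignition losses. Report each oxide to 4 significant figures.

Glass mass = 466.1 pbw (batch 480.3 − LOI 14.19).
Composition: Li2O 5.879%, ZnO 9.926%, Al2O3 16.40%, SiO2 67.79%

The intermediate values are shown (rounded to 4 significant digits) alongside each step — the whole derivation holds full float precision all the way through. Exactly one rounding goes into each reported value. Derived quantities, which include four oxide percentages, yield, totals, glass mass, LOI, are computed at exact precision, precisely as stated by either problem or answer, using the weight values for 466.1 pbw of glass.
Delivered oxide masses:
  Li2O: 16.01·0.4060 + 71.35·0.07390 + 346.6·0.04510 = 27.40 pbw
  ZnO: 46.36·0.9980 = 46.27 pbw
  Al2O3: 71.35·0.2710 + 346.6·0.1648 = 76.46 pbw
  SiO2: 71.35·0.6403 + 346.6·0.7799 = 316.0 pbw
LOI: 16.01·0.5940 + 46.36·0.002000 + 71.35·0.01480 + 346.6·0.01020 = 14.19 pbw
Glass mass = batch − LOI = 480.3 − 14.19 = 466.1 pbw (the oxide masses sum to this)
wt % = oxide mass / glass mass × 100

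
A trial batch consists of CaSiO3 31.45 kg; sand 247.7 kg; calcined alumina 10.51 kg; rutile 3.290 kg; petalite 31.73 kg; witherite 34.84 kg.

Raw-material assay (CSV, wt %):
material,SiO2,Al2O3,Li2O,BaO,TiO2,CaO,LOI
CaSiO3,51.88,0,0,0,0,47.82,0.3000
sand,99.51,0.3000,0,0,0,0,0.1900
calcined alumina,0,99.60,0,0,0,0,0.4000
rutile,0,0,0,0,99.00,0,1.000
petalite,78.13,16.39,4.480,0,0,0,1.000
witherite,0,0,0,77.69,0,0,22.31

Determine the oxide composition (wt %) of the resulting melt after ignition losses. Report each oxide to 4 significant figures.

Glass mass = 350.8 kg (batch 359.5 − LOI 8.730).
Composition: SiO2 81.98%, Al2O3 4.678%, Li2O 0.4052%, BaO 7.716%, TiO2 0.9285%, CaO 4.287%

Full precision is kept through the solve. Working values are displayed (rounded to four significant digits) at each printed step — each reported value undergoes a single rounding. Derived quantities (glass mass, totals, six oxide percentages, yield, ignition loss) are re-derived from the batch weights at 350.8 kg of glass in exact precision precisely as stated by question or answer.
What the batch supplies per oxide:
  SiO2: 31.45·0.5188 + 247.7·0.9951 + 31.73·0.7813 = 287.6 kg
  Al2O3: 247.7·0.003000 + 10.51·0.9960 + 31.73·0.1639 = 16.41 kg
  Li2O: 31.73·0.04480 = 1.422 kg
  BaO: 34.84·0.7769 = 27.07 kg
  TiO2: 3.290·0.9900 = 3.257 kg
  CaO: 31.45·0.4782 = 15.04 kg
LOI: 31.45·0.003000 + 247.7·0.001900 + 10.51·0.004000 + 3.290·0.01000 + 31.73·0.01000 + 34.84·0.2231 = 8.730 kg
Glass mass = batch − LOI = 359.5 − 8.730 = 350.8 kg (the oxide masses sum to this)
each oxide over glass, ×100, is wt %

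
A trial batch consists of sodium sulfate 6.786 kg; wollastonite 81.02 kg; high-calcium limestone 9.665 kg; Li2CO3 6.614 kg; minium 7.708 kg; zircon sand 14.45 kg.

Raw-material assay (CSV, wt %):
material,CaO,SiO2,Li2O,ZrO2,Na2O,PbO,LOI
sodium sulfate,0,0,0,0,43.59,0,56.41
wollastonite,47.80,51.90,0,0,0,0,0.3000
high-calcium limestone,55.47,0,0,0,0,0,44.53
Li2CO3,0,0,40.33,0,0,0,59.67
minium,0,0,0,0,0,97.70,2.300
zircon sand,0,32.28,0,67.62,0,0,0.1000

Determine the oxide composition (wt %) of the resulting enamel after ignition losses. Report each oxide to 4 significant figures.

Glass mass = 113.7 kg (batch 126.2 − LOI 12.51).
Composition: CaO 38.77%, SiO2 41.07%, Li2O 2.345%, ZrO2 8.591%, Na2O 2.601%, PbO 6.622%

The intermediate values are printed with 4-significant-figure rounding across the worked steps — the working math maintains full float precision throughout. Each reported result is rounded just once. Derived quantities are re-derived at exact precision (the yield, LOI, six oxide percentages, totals, net glass mass) using the weight values per 113.7 kg of glass precisely as stated by either problem or answer.
Oxide-by-oxide delivered mass:
  CaO: 81.02·0.4780 + 9.665·0.5547 = 44.09 kg
  SiO2: 81.02·0.5190 + 14.45·0.3228 = 46.71 kg
  Li2O: 6.614·0.4033 = 2.667 kg
  ZrO2: 14.45·0.6762 = 9.771 kg
  Na2O: 6.786·0.4359 = 2.958 kg
  PbO: 7.708·0.9770 = 7.531 kg
LOI: 6.786·0.5641 + 81.02·0.003000 + 9.665·0.4453 + 6.614·0.5967 + 7.708·0.02300 + 14.45·0.001000 = 12.51 kg
Glass = total batch minus LOI = 126.2 − 12.51 = 113.7 kg (consistent with Σ oxide mass)
percent share: oxide ÷ glass, ×100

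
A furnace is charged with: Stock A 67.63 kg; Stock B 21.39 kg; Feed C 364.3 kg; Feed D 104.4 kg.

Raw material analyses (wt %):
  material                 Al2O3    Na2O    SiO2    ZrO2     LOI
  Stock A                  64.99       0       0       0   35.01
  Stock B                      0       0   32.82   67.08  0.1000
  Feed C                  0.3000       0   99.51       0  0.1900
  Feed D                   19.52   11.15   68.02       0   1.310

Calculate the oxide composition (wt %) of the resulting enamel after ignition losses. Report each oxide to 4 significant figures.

Glass mass = 532.0 kg (batch 557.7 − LOI 25.76).
Composition: Al2O3 12.30%, Na2O 2.188%, SiO2 82.82%, ZrO2 2.697%

Each numeric step maintains full precision end to end. In-progress results appear with 4-significant-digit rounding across the worked steps. Every reported figure takes exactly one rounding. The derived quantities (the four compositions, yield, the totals, glass mass, LOI) are computed using the weight values for 532.0 kg of glass in full precision as given in the problem or the answer.
Oxide-by-oxide delivered mass:
  Al2O3: 67.63·0.6499 + 364.3·0.003000 + 104.4·0.1952 = 65.42 kg
  Na2O: 104.4·0.1115 = 11.64 kg
  SiO2: 21.39·0.3282 + 364.3·0.9951 + 104.4·0.6802 = 440.5 kg
  ZrO2: 21.39·0.6708 = 14.35 kg
LOI: 67.63·0.3501 + 21.39·0.001000 + 364.3·0.001900 + 104.4·0.01310 = 25.76 kg
The glass mass, total less LOI, = 557.7 − 25.76 = 532.0 kg (= Σ oxide masses)
each wt % is 100 × oxide ÷ glass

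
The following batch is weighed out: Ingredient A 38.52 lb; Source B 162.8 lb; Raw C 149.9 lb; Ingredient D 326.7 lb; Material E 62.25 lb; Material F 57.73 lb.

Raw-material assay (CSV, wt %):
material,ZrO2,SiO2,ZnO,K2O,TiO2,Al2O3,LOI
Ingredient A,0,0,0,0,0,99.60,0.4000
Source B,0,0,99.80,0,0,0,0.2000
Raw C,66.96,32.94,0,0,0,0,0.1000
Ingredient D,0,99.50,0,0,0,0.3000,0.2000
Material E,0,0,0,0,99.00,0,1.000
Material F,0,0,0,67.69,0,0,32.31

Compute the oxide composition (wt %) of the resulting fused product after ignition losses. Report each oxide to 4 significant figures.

Each numeric step runs at exact precision in all steps; intermediates are displayed with 4-significant-figure rounding within the worked lines. Each reported value takes exactly one rounding — all derived quantities (totals, six oxide percentages, net glass mass, yield, LOI) are re-derived at exact precision from the batch weights at 777.3 lb of glass as written in the problem or answer text.
Oxide masses out of the charge:
  ZrO2: 149.9·0.6696 = 100.4 lb
  SiO2: 149.9·0.3294 + 326.7·0.9950 = 374.4 lb
  ZnO: 162.8·0.9980 = 162.5 lb
  K2O: 57.73·0.6769 = 39.08 lb
  TiO2: 62.25·0.9900 = 61.63 lb
  Al2O3: 38.52·0.9960 + 326.7·0.003000 = 39.35 lb
LOI: 38.52·0.004000 + 162.8·0.002000 + 149.9·0.001000 + 326.7·0.002000 + 62.25·0.01000 + 57.73·0.3231 = 20.56 lb
batch − LOI leaves glass = 797.9 − 20.56 = 777.3 lb (the oxide masses sum to this)
oxide / glass × 100 gives the wt %

Glass mass = 777.3 lb (batch 797.9 − LOI 20.56).
Composition: ZrO2 12.91%, SiO2 48.17%, ZnO 20.90%, K2O 5.027%, TiO2 7.928%, Al2O3 5.062%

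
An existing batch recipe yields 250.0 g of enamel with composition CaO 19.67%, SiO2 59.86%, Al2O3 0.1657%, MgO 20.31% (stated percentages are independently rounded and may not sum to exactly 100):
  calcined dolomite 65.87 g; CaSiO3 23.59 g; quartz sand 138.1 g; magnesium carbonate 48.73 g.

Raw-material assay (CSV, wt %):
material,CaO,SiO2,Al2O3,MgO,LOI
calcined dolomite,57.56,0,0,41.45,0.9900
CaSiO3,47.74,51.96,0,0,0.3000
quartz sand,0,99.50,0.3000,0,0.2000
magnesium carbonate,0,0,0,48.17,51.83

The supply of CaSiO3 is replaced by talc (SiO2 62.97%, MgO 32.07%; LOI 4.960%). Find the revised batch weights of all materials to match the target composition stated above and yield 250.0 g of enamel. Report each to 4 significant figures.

Revised batch per 250.0 g enamel:
  calcined dolomite: 85.43 g
  talc: 19.46 g
  quartz sand: 138.1 g
  magnesium carbonate: 18.93 g
Total batch = 261.9 g; LOI loss = 11.90 g

All internal work carries exact precision from start to finish; in-progress results are printed rounded to 4 significant digits as written — a single rounding produces every reported figure — the derived quantities (LOI, yield, the four compositions, totals, glass mass) are computed starting from the weights per 250.0 g of glass at full precision precisely as stated by the problem or answer text.
Oxide-by-oxide targets in 250.0 g enamel:
  CaO: 19.67% × 250.0 = 49.18 g
  SiO2: 59.86% × 250.0 = 149.6 g
  Al2O3: 0.1657% × 250.0 = 0.4142 g
  MgO: 20.31% × 250.0 = 50.78 g
Checking each oxide sum given the weights on record, versus the basis set out (each sum matches its target mass inside rounding margins):
  CaO: 85.43·0.5756 = 49.17 g (target 49.18 g)
  SiO2: 19.46·0.6297 + 138.1·0.9950 = 149.7 g (target 149.6 g)
  Al2O3: 138.1·0.003000 = 0.4143 g (target 0.4142 g)
  MgO: 85.43·0.4145 + 19.46·0.3207 + 18.93·0.4817 = 50.77 g (target 50.78 g)
Glass mass check: total charge less LOI = 250.0 g (targets for the oxides total 250.0 g; against the stated basis, 250.0 g — rounding explains the deltas).
Summing the batch: Σ batch = 261.9 g; the LOI term Σ batch·LOI equals 11.90 g; glass ÷ batch gives a yield of 95.46%.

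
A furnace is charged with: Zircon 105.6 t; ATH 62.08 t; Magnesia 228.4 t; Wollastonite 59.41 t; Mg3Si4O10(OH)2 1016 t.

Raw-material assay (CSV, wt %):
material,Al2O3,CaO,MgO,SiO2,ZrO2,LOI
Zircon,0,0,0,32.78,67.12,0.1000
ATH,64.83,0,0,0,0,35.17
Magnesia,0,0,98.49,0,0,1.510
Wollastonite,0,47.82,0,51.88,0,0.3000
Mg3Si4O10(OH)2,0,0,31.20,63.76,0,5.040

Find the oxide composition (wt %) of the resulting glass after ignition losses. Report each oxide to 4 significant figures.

Glass mass = 1395 t (batch 1471 − LOI 76.77).
Composition: Al2O3 2.886%, CaO 2.037%, MgO 38.86%, SiO2 51.14%, ZrO2 5.082%

The whole derivation holds full precision in every operation — in-progress results are printed (rounded to four significant figures) alongside each step — each reported value is rounded exactly once. The derived quantities are rebuilt starting from the weights at 1395 t of glass in full float precision (the totals, glass mass, LOI, the yield, the five compositions), as set out in the question or the answer.
Mass of each oxide from the mix:
  Al2O3: 62.08·0.6483 = 40.25 t
  CaO: 59.41·0.4782 = 28.41 t
  MgO: 228.4·0.9849 + 1016·0.3120 = 541.9 t
  SiO2: 105.6·0.3278 + 59.41·0.5188 + 1016·0.6376 = 713.2 t
  ZrO2: 105.6·0.6712 = 70.88 t
LOI: 105.6·0.001000 + 62.08·0.3517 + 228.4·0.01510 + 59.41·0.003000 + 1016·0.05040 = 76.77 t
batch − LOI leaves glass = 1471 − 76.77 = 1395 t (consistent with Σ oxide mass)
wt % = 100 × oxide mass / glass mass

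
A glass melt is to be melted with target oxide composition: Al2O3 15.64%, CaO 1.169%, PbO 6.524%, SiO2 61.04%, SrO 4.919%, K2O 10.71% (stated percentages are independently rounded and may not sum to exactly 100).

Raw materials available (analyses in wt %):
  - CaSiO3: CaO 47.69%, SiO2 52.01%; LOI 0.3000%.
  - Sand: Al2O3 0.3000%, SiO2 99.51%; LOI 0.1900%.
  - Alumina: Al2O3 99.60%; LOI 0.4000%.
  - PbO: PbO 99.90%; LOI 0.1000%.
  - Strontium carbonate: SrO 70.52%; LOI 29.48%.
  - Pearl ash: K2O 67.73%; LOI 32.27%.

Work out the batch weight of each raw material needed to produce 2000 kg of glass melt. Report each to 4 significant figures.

Batch per 2000 kg glass melt:
  CaSiO3: 49.02 kg
  Sand: 1201 kg
  Alumina: 310.4 kg
  PbO: 130.6 kg
  Strontium carbonate: 139.5 kg
  Pearl ash: 316.3 kg
Total batch = 2147 kg; LOI loss = 147.0 kg; yield = 93.15%

The working math holds exact precision throughout. Mid-chain values are shown rounded off to 4 significant figures on the page; a single rounding produces each reported result; the derived quantities are recomputed from the batch weights for 2000 kg of glass in exact precision (LOI, six oxide percentages, net glass mass, the yield, totals), precisely as stated by question or answer.
Oxide mass targets, per 2000 kg glass melt:
  Al2O3: 15.64% × 2000 = 312.8 kg
  CaO: 1.169% × 2000 = 23.38 kg
  PbO: 6.524% × 2000 = 130.5 kg
  SiO2: 61.04% × 2000 = 1221 kg
  SrO: 4.919% × 2000 = 98.38 kg
  K2O: 10.71% × 2000 = 214.2 kg
Oxide-by-oxide audit per the reported batch figures, on the stated basis (oxide sums agree with the targets exact up to rounding of places):
  Al2O3: 1201·0.003000 + 310.4·0.9960 = 312.8 kg (target 312.8 kg)
  CaO: 49.02·0.4769 = 23.38 kg (target 23.38 kg)
  PbO: 130.6·0.9990 = 130.5 kg (target 130.5 kg)
  SiO2: 49.02·0.5201 + 1201·0.9951 = 1221 kg (target 1221 kg)
  SrO: 139.5·0.7052 = 98.38 kg (target 98.38 kg)
  K2O: 316.3·0.6773 = 214.2 kg (target 214.2 kg)
Mass balance on the glass: batch Σ − ignition loss = 2000 kg (targets for the oxides total 2000 kg; basis as stated: 2000 kg — differing by rounding only).
Adding the batch up: Σ batch = 2147 kg; Σ batch·LOI gives LOI loss = 147.0 kg; yield, glass over the total, = 93.15%.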